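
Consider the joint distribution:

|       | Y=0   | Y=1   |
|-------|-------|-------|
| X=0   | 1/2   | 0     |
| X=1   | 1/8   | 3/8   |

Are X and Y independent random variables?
Marginal P(X) (row sums):
  P(X=0) = 1/2 + 0 = 1/2
  P(X=1) = 1/8 + 3/8 = 1/2
Marginal P(Y) (column sums):
  P(Y=0) = 1/2 + 1/8 = 5/8
  P(Y=1) = 0 + 3/8 = 3/8

X and Y are independent iff P(X=i,Y=j) = P(X=i)·P(Y=j) for every cell.
  P(X=0)·P(Y=0) = 1/2 × 5/8 = 5/16, but P(X=0,Y=0) = 1/2 ✗

No, X and Y are not independent. Quantitatively, I(X;Y) > 0:

H(X) = -[(1/2)·log₂(1/2) + (1/2)·log₂(1/2)]
  = 0.5000 + 0.5000
  = 1.0000 bits
H(Y) = -[(5/8)·log₂(5/8) + (3/8)·log₂(3/8)]
  = 0.4238 + 0.5306
  = 0.9544 bits
H(X,Y) = -[(1/2)·log₂(1/2) + (1/8)·log₂(1/8) + (3/8)·log₂(3/8)]
  = 0.5000 + 0.3750 + 0.5306
  = 1.4056 bits
I(X;Y) = H(X) + H(Y) - H(X,Y) = 1.0000 + 0.9544 - 1.4056 = 0.5488 bits > 0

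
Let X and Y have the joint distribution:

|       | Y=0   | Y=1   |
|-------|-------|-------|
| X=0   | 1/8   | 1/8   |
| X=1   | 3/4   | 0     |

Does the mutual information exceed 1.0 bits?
Marginal P(X) (row sums):
  P(X=0) = 1/8 + 1/8 = 1/4
  P(X=1) = 3/4 + 0 = 3/4
Marginal P(Y) (column sums):
  P(Y=0) = 1/8 + 3/4 = 7/8
  P(Y=1) = 1/8 + 0 = 1/8

H(X) = -[(1/4)·log₂(1/4) + (3/4)·log₂(3/4)]
  = 0.5000 + 0.3113
  = 0.8113 bits
H(Y) = -[(7/8)·log₂(7/8) + (1/8)·log₂(1/8)]
  = 0.1686 + 0.3750
  = 0.5436 bits
H(X,Y) = -[(1/8)·log₂(1/8) + (1/8)·log₂(1/8) + (3/4)·log₂(3/4)]
  = 0.3750 + 0.3750 + 0.3113
  = 1.0613 bits

I(X;Y) = H(X) + H(Y) - H(X,Y)
  = 0.8113 + 0.5436 - 1.0613
  = 0.2936 bits

No. I(X;Y) = 0.2936 bits, which is ≤ 1.0 bits.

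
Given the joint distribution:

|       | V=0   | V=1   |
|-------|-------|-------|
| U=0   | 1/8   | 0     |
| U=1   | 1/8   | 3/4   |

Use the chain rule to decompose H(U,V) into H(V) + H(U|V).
By the chain rule: H(U,V) = H(V) + H(U|V)

Marginal P(V) (column sums):
  P(V=0) = 1/8 + 1/8 = 1/4
  P(V=1) = 0 + 3/4 = 3/4
H(V) = -[(1/4)·log₂(1/4) + (3/4)·log₂(3/4)]
  = 0.5000 + 0.3113
  = 0.8113 bits
H(U|V) = -Σ P(U,V)·log₂ P(U|V), where P(U|V) = P(U,V) / P(V)
  (cells with P(U,V) = 0 contribute 0)
  (U=0,V=0): P(U|V) = (1/8)/(1/4) = 1/2;  -(1/8)·log₂(1/2) = 0.1250
  (U=1,V=0): P(U|V) = (1/8)/(1/4) = 1/2;  -(1/8)·log₂(1/2) = 0.1250
  (U=1,V=1): P(U|V) = (3/4)/(3/4) = 1;  -(3/4)·log₂(1) = 0.0000
H(U|V) = 0.1250 + 0.1250 + 0.0000
  = 0.2500 bits

H(U,V) = H(V) + H(U|V) = 0.8113 + 0.2500 = 1.0613 bits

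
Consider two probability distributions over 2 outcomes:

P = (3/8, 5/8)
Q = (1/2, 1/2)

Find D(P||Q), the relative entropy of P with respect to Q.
D(P||Q) = Σ P(i) log₂(P(i)/Q(i))
  i=0: (3/8) × log₂((3/8)/(1/2)) = (3/8) × log₂(3/4) = -0.1556
  i=1: (5/8) × log₂((5/8)/(1/2)) = (5/8) × log₂(5/4) = 0.2012
D(P||Q) = -0.1556 + 0.2012
  = 0.0456 bits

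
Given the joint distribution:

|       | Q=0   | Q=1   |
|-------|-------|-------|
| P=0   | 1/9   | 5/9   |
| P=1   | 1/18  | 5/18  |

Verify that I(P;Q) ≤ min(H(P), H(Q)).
Marginal P(P) (row sums):
  P(P=0) = 1/9 + 5/9 = 2/3
  P(P=1) = 1/18 + 5/18 = 1/3
Marginal P(Q) (column sums):
  P(Q=0) = 1/9 + 1/18 = 1/6
  P(Q=1) = 5/9 + 5/18 = 5/6

H(P) = -[(2/3)·log₂(2/3) + (1/3)·log₂(1/3)]
  = 0.3900 + 0.5283
  = 0.9183 bits
H(Q) = -[(1/6)·log₂(1/6) + (5/6)·log₂(5/6)]
  = 0.4308 + 0.2192
  = 0.6500 bits
H(P,Q) = -[(1/9)·log₂(1/9) + (5/9)·log₂(5/9) + (1/18)·log₂(1/18) + (5/18)·log₂(5/18)]
  = 0.3522 + 0.4711 + 0.2317 + 0.5133
  = 1.5683 bits

I(P;Q) = H(P) + H(Q) - H(P,Q)
  = 0.9183 + 0.6500 - 1.5683
  = 0.0000 bits

min(H(P), H(Q)) = min(0.9183, 0.6500) = 0.6500 bits
Since 0.0000 ≤ 0.6500, the bound is satisfied ✓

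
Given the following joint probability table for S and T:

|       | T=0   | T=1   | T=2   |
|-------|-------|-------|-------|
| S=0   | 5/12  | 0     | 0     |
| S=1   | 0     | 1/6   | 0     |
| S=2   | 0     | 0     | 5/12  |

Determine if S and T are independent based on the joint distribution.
Marginal P(S) (row sums):
  P(S=0) = 5/12 + 0 + 0 = 5/12
  P(S=1) = 0 + 1/6 + 0 = 1/6
  P(S=2) = 0 + 0 + 5/12 = 5/12
Marginal P(T) (column sums):
  P(T=0) = 5/12 + 0 + 0 = 5/12
  P(T=1) = 0 + 1/6 + 0 = 1/6
  P(T=2) = 0 + 0 + 5/12 = 5/12

S and T are independent iff P(S=i,T=j) = P(S=i)·P(T=j) for every cell.
  P(S=0)·P(T=0) = 5/12 × 5/12 = 25/144, but P(S=0,T=0) = 5/12 ✗

No, S and T are not independent. Quantitatively, I(S;T) > 0:

H(S) = -[(5/12)·log₂(5/12) + (1/6)·log₂(1/6) + (5/12)·log₂(5/12)]
  = 0.5263 + 0.4308 + 0.5263
  = 1.4834 bits
H(T) = -[(5/12)·log₂(5/12) + (1/6)·log₂(1/6) + (5/12)·log₂(5/12)]
  = 0.5263 + 0.4308 + 0.5263
  = 1.4834 bits
H(S,T) = -[(5/12)·log₂(5/12) + (1/6)·log₂(1/6) + (5/12)·log₂(5/12)]
  = 0.5263 + 0.4308 + 0.5263
  = 1.4834 bits
I(S;T) = H(S) + H(T) - H(S,T) = 1.4834 + 1.4834 - 1.4834 = 1.4834 bits > 0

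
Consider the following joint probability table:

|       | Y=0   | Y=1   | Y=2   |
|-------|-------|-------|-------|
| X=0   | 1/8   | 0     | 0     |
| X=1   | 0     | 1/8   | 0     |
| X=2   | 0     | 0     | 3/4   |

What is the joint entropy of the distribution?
H(X,Y) = -Σ P(X,Y) log₂ P(X,Y), summed over the non-zero cells:
H(X,Y) = -[(1/8)·log₂(1/8) + (1/8)·log₂(1/8) + (3/4)·log₂(3/4)]
  = 0.3750 + 0.3750 + 0.3113
  = 1.0613 bits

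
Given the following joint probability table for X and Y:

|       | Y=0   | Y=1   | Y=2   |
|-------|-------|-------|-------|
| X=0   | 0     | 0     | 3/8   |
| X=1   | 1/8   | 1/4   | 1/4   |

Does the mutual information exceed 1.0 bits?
Marginal P(X) (row sums):
  P(X=0) = 0 + 0 + 3/8 = 3/8
  P(X=1) = 1/8 + 1/4 + 1/4 = 5/8
Marginal P(Y) (column sums):
  P(Y=0) = 0 + 1/8 = 1/8
  P(Y=1) = 0 + 1/4 = 1/4
  P(Y=2) = 3/8 + 1/4 = 5/8

H(X) = -[(3/8)·log₂(3/8) + (5/8)·log₂(5/8)]
  = 0.5306 + 0.4238
  = 0.9544 bits
H(Y) = -[(1/8)·log₂(1/8) + (1/4)·log₂(1/4) + (5/8)·log₂(5/8)]
  = 0.3750 + 0.5000 + 0.4238
  = 1.2988 bits
H(X,Y) = -[(3/8)·log₂(3/8) + (1/8)·log₂(1/8) + (1/4)·log₂(1/4) + (1/4)·log₂(1/4)]
  = 0.5306 + 0.3750 + 0.5000 + 0.5000
  = 1.9056 bits

I(X;Y) = H(X) + H(Y) - H(X,Y)
  = 0.9544 + 1.2988 - 1.9056
  = 0.3476 bits

No. I(X;Y) = 0.3476 bits, which is ≤ 1.0 bits.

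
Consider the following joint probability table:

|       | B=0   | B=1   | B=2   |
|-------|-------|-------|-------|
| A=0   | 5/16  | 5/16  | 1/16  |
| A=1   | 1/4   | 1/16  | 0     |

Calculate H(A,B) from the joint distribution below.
H(A,B) = -Σ P(A,B) log₂ P(A,B), summed over the non-zero cells:
H(A,B) = -[(5/16)·log₂(5/16) + (5/16)·log₂(5/16) + (1/16)·log₂(1/16) + (1/4)·log₂(1/4) + (1/16)·log₂(1/16)]
  = 0.5244 + 0.5244 + 0.2500 + 0.5000 + 0.2500
  = 2.0488 bits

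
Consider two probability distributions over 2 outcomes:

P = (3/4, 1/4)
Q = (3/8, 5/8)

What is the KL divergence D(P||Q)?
D(P||Q) = Σ P(i) log₂(P(i)/Q(i))
  i=0: (3/4) × log₂((3/4)/(3/8)) = (3/4) × log₂(2) = 0.7500
  i=1: (1/4) × log₂((1/4)/(5/8)) = (1/4) × log₂(2/5) = -0.3305
D(P||Q) = 0.7500 - 0.3305
  = 0.4195 bits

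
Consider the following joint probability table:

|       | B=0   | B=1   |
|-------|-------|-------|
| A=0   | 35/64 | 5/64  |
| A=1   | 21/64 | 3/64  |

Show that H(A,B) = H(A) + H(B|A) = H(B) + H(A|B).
Marginal P(A) (row sums):
  P(A=0) = 35/64 + 5/64 = 5/8
  P(A=1) = 21/64 + 3/64 = 3/8
Marginal P(B) (column sums):
  P(B=0) = 35/64 + 21/64 = 7/8
  P(B=1) = 5/64 + 3/64 = 1/8

Decomposition 1: H(A) + H(B|A)
H(A) = -[(5/8)·log₂(5/8) + (3/8)·log₂(3/8)]
  = 0.4238 + 0.5306
  = 0.9544 bits
H(B|A) = -Σ P(A,B)·log₂ P(B|A), where P(B|A) = P(A,B) / P(A)
  (A=0,B=0): P(B|A) = (35/64)/(5/8) = 7/8;  -(35/64)·log₂(7/8) = 0.1054
  (A=0,B=1): P(B|A) = (5/64)/(5/8) = 1/8;  -(5/64)·log₂(1/8) = 0.2344
  (A=1,B=0): P(B|A) = (21/64)/(3/8) = 7/8;  -(21/64)·log₂(7/8) = 0.0632
  (A=1,B=1): P(B|A) = (3/64)/(3/8) = 1/8;  -(3/64)·log₂(1/8) = 0.1406
H(B|A) = 0.1054 + 0.2344 + 0.0632 + 0.1406
  = 0.5436 bits
H(A) + H(B|A) = 0.9544 + 0.5436 = 1.4980 bits

Decomposition 2: H(B) + H(A|B)
H(B) = -[(7/8)·log₂(7/8) + (1/8)·log₂(1/8)]
  = 0.1686 + 0.3750
  = 0.5436 bits
H(A|B) = -Σ P(A,B)·log₂ P(A|B), where P(A|B) = P(A,B) / P(B)
  (A=0,B=0): P(A|B) = (35/64)/(7/8) = 5/8;  -(35/64)·log₂(5/8) = 0.3708
  (A=0,B=1): P(A|B) = (5/64)/(1/8) = 5/8;  -(5/64)·log₂(5/8) = 0.0530
  (A=1,B=0): P(A|B) = (21/64)/(7/8) = 3/8;  -(21/64)·log₂(3/8) = 0.4643
  (A=1,B=1): P(A|B) = (3/64)/(1/8) = 3/8;  -(3/64)·log₂(3/8) = 0.0663
H(A|B) = 0.3708 + 0.0530 + 0.4643 + 0.0663
  = 0.9544 bits
H(B) + H(A|B) = 0.5436 + 0.9544 = 1.4980 bits

Direct computation of the joint entropy:
H(A,B) = -[(35/64)·log₂(35/64) + (5/64)·log₂(5/64) + (21/64)·log₂(21/64) + (3/64)·log₂(3/64)]
  = 0.4762 + 0.2873 + 0.5275 + 0.2070
  = 1.4980 bits

All three agree: H(A,B) = 1.4980 bits ✓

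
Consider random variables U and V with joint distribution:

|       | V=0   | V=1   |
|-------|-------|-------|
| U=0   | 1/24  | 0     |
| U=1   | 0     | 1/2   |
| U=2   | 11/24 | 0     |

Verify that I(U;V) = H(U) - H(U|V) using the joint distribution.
Left side, from I(U;V) = H(U) + H(V) - H(U,V):
Marginal P(U) (row sums):
  P(U=0) = 1/24 + 0 = 1/24
  P(U=1) = 0 + 1/2 = 1/2
  P(U=2) = 11/24 + 0 = 11/24
Marginal P(V) (column sums):
  P(V=0) = 1/24 + 0 + 11/24 = 1/2
  P(V=1) = 0 + 1/2 + 0 = 1/2

H(U) = -[(1/24)·log₂(1/24) + (1/2)·log₂(1/2) + (11/24)·log₂(11/24)]
  = 0.1910 + 0.5000 + 0.5159
  = 1.2069 bits
H(V) = -[(1/2)·log₂(1/2) + (1/2)·log₂(1/2)]
  = 0.5000 + 0.5000
  = 1.0000 bits
H(U,V) = -[(1/24)·log₂(1/24) + (1/2)·log₂(1/2) + (11/24)·log₂(11/24)]
  = 0.1910 + 0.5000 + 0.5159
  = 1.2069 bits

I(U;V) = H(U) + H(V) - H(U,V)
  = 1.2069 + 1.0000 - 1.2069
  = 1.0000 bits

Right side, with H(U|V) computed directly from the conditional probabilities:
H(U|V) = -Σ P(U,V)·log₂ P(U|V), where P(U|V) = P(U,V) / P(V)
  (cells with P(U,V) = 0 contribute 0)
  (U=0,V=0): P(U|V) = (1/24)/(1/2) = 1/12;  -(1/24)·log₂(1/12) = 0.1494
  (U=1,V=1): P(U|V) = (1/2)/(1/2) = 1;  -(1/2)·log₂(1) = 0.0000
  (U=2,V=0): P(U|V) = (11/24)/(1/2) = 11/12;  -(11/24)·log₂(11/12) = 0.0575
H(U|V) = 0.1494 + 0.0000 + 0.0575
  = 0.2069 bits
H(U) - H(U|V) = 1.2069 - 0.2069 = 1.0000 bits

Both sides equal 1.0000 bits, so I(U;V) = H(U) - H(U|V) ✓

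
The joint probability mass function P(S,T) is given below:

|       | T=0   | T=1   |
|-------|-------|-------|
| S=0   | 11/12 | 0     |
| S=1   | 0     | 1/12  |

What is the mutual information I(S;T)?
Marginal P(S) (row sums):
  P(S=0) = 11/12 + 0 = 11/12
  P(S=1) = 0 + 1/12 = 1/12
Marginal P(T) (column sums):
  P(T=0) = 11/12 + 0 = 11/12
  P(T=1) = 0 + 1/12 = 1/12

H(S) = -[(11/12)·log₂(11/12) + (1/12)·log₂(1/12)]
  = 0.1151 + 0.2987
  = 0.4138 bits
H(T) = -[(11/12)·log₂(11/12) + (1/12)·log₂(1/12)]
  = 0.1151 + 0.2987
  = 0.4138 bits
H(S,T) = -[(11/12)·log₂(11/12) + (1/12)·log₂(1/12)]
  = 0.1151 + 0.2987
  = 0.4138 bits

I(S;T) = H(S) + H(T) - H(S,T)
  = 0.4138 + 0.4138 - 0.4138
  = 0.4138 bits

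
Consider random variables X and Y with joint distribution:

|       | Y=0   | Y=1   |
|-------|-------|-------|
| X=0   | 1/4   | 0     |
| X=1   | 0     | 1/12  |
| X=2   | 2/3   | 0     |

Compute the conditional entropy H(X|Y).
Marginal P(Y) (column sums):
  P(Y=0) = 1/4 + 0 + 2/3 = 11/12
  P(Y=1) = 0 + 1/12 + 0 = 1/12

H(X|Y) = -Σ P(X,Y)·log₂ P(X|Y), where P(X|Y) = P(X,Y) / P(Y)
  (cells with P(X,Y) = 0 contribute 0)
  (X=0,Y=0): P(X|Y) = (1/4)/(11/12) = 3/11;  -(1/4)·log₂(3/11) = 0.4686
  (X=1,Y=1): P(X|Y) = (1/12)/(1/12) = 1;  -(1/12)·log₂(1) = 0.0000
  (X=2,Y=0): P(X|Y) = (2/3)/(11/12) = 8/11;  -(2/3)·log₂(8/11) = 0.3063
H(X|Y) = 0.4686 + 0.0000 + 0.3063
  = 0.7749 bits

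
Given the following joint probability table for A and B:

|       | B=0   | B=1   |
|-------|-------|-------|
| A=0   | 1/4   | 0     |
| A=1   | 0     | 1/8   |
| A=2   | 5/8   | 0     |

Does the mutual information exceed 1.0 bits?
Marginal P(A) (row sums):
  P(A=0) = 1/4 + 0 = 1/4
  P(A=1) = 0 + 1/8 = 1/8
  P(A=2) = 5/8 + 0 = 5/8
Marginal P(B) (column sums):
  P(B=0) = 1/4 + 0 + 5/8 = 7/8
  P(B=1) = 0 + 1/8 + 0 = 1/8

H(A) = -[(1/4)·log₂(1/4) + (1/8)·log₂(1/8) + (5/8)·log₂(5/8)]
  = 0.5000 + 0.3750 + 0.4238
  = 1.2988 bits
H(B) = -[(7/8)·log₂(7/8) + (1/8)·log₂(1/8)]
  = 0.1686 + 0.3750
  = 0.5436 bits
H(A,B) = -[(1/4)·log₂(1/4) + (1/8)·log₂(1/8) + (5/8)·log₂(5/8)]
  = 0.5000 + 0.3750 + 0.4238
  = 1.2988 bits

I(A;B) = H(A) + H(B) - H(A,B)
  = 1.2988 + 0.5436 - 1.2988
  = 0.5436 bits

No. I(A;B) = 0.5436 bits, which is ≤ 1.0 bits.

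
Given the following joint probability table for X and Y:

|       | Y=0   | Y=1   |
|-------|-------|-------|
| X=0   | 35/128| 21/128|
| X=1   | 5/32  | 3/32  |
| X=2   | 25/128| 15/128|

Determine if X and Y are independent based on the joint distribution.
Marginal P(X) (row sums):
  P(X=0) = 35/128 + 21/128 = 7/16
  P(X=1) = 5/32 + 3/32 = 1/4
  P(X=2) = 25/128 + 15/128 = 5/16
Marginal P(Y) (column sums):
  P(Y=0) = 35/128 + 5/32 + 25/128 = 5/8
  P(Y=1) = 21/128 + 3/32 + 15/128 = 3/8

X and Y are independent iff P(X=i,Y=j) = P(X=i)·P(Y=j) for every cell.
  P(X=0)·P(Y=0) = 7/16 × 5/8 = 35/128 = P(X=0,Y=0) ✓
  P(X=0)·P(Y=1) = 7/16 × 3/8 = 21/128 = P(X=0,Y=1) ✓
  P(X=1)·P(Y=0) = 1/4 × 5/8 = 5/32 = P(X=1,Y=0) ✓
  P(X=1)·P(Y=1) = 1/4 × 3/8 = 3/32 = P(X=1,Y=1) ✓
  P(X=2)·P(Y=0) = 5/16 × 5/8 = 25/128 = P(X=2,Y=0) ✓
  P(X=2)·P(Y=1) = 5/16 × 3/8 = 15/128 = P(X=2,Y=1) ✓

Yes, X and Y are independent: every cell factors, so I(X;Y) = 0 bits.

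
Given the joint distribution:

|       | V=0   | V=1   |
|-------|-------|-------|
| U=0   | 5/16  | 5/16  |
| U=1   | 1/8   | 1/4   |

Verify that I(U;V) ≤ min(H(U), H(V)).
Marginal P(U) (row sums):
  P(U=0) = 5/16 + 5/16 = 5/8
  P(U=1) = 1/8 + 1/4 = 3/8
Marginal P(V) (column sums):
  P(V=0) = 5/16 + 1/8 = 7/16
  P(V=1) = 5/16 + 1/4 = 9/16

H(U) = -[(5/8)·log₂(5/8) + (3/8)·log₂(3/8)]
  = 0.4238 + 0.5306
  = 0.9544 bits
H(V) = -[(7/16)·log₂(7/16) + (9/16)·log₂(9/16)]
  = 0.5218 + 0.4669
  = 0.9887 bits
H(U,V) = -[(5/16)·log₂(5/16) + (5/16)·log₂(5/16) + (1/8)·log₂(1/8) + (1/4)·log₂(1/4)]
  = 0.5244 + 0.5244 + 0.3750 + 0.5000
  = 1.9238 bits

I(U;V) = H(U) + H(V) - H(U,V)
  = 0.9544 + 0.9887 - 1.9238
  = 0.0193 bits

min(H(U), H(V)) = min(0.9544, 0.9887) = 0.9544 bits
Since 0.0193 ≤ 0.9544, the bound is satisfied ✓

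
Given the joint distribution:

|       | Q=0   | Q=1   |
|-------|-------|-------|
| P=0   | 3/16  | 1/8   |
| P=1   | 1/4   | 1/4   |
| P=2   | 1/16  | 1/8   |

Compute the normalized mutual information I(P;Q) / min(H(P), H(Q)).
Marginal P(P) (row sums):
  P(P=0) = 3/16 + 1/8 = 5/16
  P(P=1) = 1/4 + 1/4 = 1/2
  P(P=2) = 1/16 + 1/8 = 3/16
Marginal P(Q) (column sums):
  P(Q=0) = 3/16 + 1/4 + 1/16 = 1/2
  P(Q=1) = 1/8 + 1/4 + 1/8 = 1/2

H(P) = -[(5/16)·log₂(5/16) + (1/2)·log₂(1/2) + (3/16)·log₂(3/16)]
  = 0.5244 + 0.5000 + 0.4528
  = 1.4772 bits
H(Q) = -[(1/2)·log₂(1/2) + (1/2)·log₂(1/2)]
  = 0.5000 + 0.5000
  = 1.0000 bits
H(P,Q) = -[(3/16)·log₂(3/16) + (1/8)·log₂(1/8) + (1/4)·log₂(1/4) + (1/4)·log₂(1/4) + (1/16)·log₂(1/16) + (1/8)·log₂(1/8)]
  = 0.4528 + 0.3750 + 0.5000 + 0.5000 + 0.2500 + 0.3750
  = 2.4528 bits

I(P;Q) = H(P) + H(Q) - H(P,Q)
  = 1.4772 + 1.0000 - 2.4528
  = 0.0244 bits

min(H(P), H(Q)) = min(1.4772, 1.0000) = 1.0000 bits
Normalized MI = 0.0244 / 1.0000 = 0.0244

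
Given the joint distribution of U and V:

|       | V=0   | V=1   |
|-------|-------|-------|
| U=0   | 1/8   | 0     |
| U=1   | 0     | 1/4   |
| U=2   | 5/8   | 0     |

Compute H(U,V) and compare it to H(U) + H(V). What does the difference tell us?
Marginal P(U) (row sums):
  P(U=0) = 1/8 + 0 = 1/8
  P(U=1) = 0 + 1/4 = 1/4
  P(U=2) = 5/8 + 0 = 5/8
Marginal P(V) (column sums):
  P(V=0) = 1/8 + 0 + 5/8 = 3/4
  P(V=1) = 0 + 1/4 + 0 = 1/4

H(U,V) = -[(1/8)·log₂(1/8) + (1/4)·log₂(1/4) + (5/8)·log₂(5/8)]
  = 0.3750 + 0.5000 + 0.4238
  = 1.2988 bits
H(U) = -[(1/8)·log₂(1/8) + (1/4)·log₂(1/4) + (5/8)·log₂(5/8)]
  = 0.3750 + 0.5000 + 0.4238
  = 1.2988 bits
H(V) = -[(3/4)·log₂(3/4) + (1/4)·log₂(1/4)]
  = 0.3113 + 0.5000
  = 0.8113 bits

H(U) + H(V) = 1.2988 + 0.8113 = 2.1101 bits
Difference: H(U) + H(V) - H(U,V) = 2.1101 - 1.2988 = 0.8113 bits = I(U;V)

The difference is the mutual information; it is positive here, so U and V are dependent (knowing one reduces uncertainty about the other by 0.8113 bits).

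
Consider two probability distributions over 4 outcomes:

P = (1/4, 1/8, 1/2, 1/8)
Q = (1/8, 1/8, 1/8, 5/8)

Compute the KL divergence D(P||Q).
D(P||Q) = Σ P(i) log₂(P(i)/Q(i))
  i=0: (1/4) × log₂((1/4)/(1/8)) = (1/4) × log₂(2) = 0.2500
  i=1: (1/8) × log₂((1/8)/(1/8)) = (1/8) × log₂(1) = 0.0000
  i=2: (1/2) × log₂((1/2)/(1/8)) = (1/2) × log₂(4) = 1.0000
  i=3: (1/8) × log₂((1/8)/(5/8)) = (1/8) × log₂(1/5) = -0.2902
D(P||Q) = 0.2500 + 0.0000 + 1.0000 - 0.2902
  = 0.9598 bits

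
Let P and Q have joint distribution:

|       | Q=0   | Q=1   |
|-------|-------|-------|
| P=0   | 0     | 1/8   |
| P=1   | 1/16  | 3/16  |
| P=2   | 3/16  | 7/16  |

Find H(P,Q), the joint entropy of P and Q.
H(P,Q) = -Σ P(P,Q) log₂ P(P,Q), summed over the non-zero cells:
H(P,Q) = -[(1/8)·log₂(1/8) + (1/16)·log₂(1/16) + (3/16)·log₂(3/16) + (3/16)·log₂(3/16) + (7/16)·log₂(7/16)]
  = 0.3750 + 0.2500 + 0.4528 + 0.4528 + 0.5218
  = 2.0524 bits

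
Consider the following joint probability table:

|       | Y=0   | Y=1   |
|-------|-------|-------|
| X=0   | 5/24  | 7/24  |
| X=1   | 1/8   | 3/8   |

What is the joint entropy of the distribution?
H(X,Y) = -Σ P(X,Y) log₂ P(X,Y), summed over the non-zero cells:
H(X,Y) = -[(5/24)·log₂(5/24) + (7/24)·log₂(7/24) + (1/8)·log₂(1/8) + (3/8)·log₂(3/8)]
  = 0.4715 + 0.5185 + 0.3750 + 0.5306
  = 1.8956 bits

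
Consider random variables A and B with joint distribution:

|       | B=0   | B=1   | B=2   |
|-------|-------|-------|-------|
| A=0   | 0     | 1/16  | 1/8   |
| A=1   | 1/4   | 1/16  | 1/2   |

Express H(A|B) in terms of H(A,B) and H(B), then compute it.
H(A|B) = H(A,B) - H(B)

Marginal P(B) (column sums):
  P(B=0) = 0 + 1/4 = 1/4
  P(B=1) = 1/16 + 1/16 = 1/8
  P(B=2) = 1/8 + 1/2 = 5/8

H(A,B) = -[(1/16)·log₂(1/16) + (1/8)·log₂(1/8) + (1/4)·log₂(1/4) + (1/16)·log₂(1/16) + (1/2)·log₂(1/2)]
  = 0.2500 + 0.3750 + 0.5000 + 0.2500 + 0.5000
  = 1.8750 bits
H(B) = -[(1/4)·log₂(1/4) + (1/8)·log₂(1/8) + (5/8)·log₂(5/8)]
  = 0.5000 + 0.3750 + 0.4238
  = 1.2988 bits

H(A|B) = 1.8750 - 1.2988 = 0.5762 bits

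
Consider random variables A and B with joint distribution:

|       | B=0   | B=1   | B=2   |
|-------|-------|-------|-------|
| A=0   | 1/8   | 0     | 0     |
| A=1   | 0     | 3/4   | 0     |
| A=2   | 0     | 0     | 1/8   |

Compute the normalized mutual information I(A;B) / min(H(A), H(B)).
Marginal P(A) (row sums):
  P(A=0) = 1/8 + 0 + 0 = 1/8
  P(A=1) = 0 + 3/4 + 0 = 3/4
  P(A=2) = 0 + 0 + 1/8 = 1/8
Marginal P(B) (column sums):
  P(B=0) = 1/8 + 0 + 0 = 1/8
  P(B=1) = 0 + 3/4 + 0 = 3/4
  P(B=2) = 0 + 0 + 1/8 = 1/8

H(A) = -[(1/8)·log₂(1/8) + (3/4)·log₂(3/4) + (1/8)·log₂(1/8)]
  = 0.3750 + 0.3113 + 0.3750
  = 1.0613 bits
H(B) = -[(1/8)·log₂(1/8) + (3/4)·log₂(3/4) + (1/8)·log₂(1/8)]
  = 0.3750 + 0.3113 + 0.3750
  = 1.0613 bits
H(A,B) = -[(1/8)·log₂(1/8) + (3/4)·log₂(3/4) + (1/8)·log₂(1/8)]
  = 0.3750 + 0.3113 + 0.3750
  = 1.0613 bits

I(A;B) = H(A) + H(B) - H(A,B)
  = 1.0613 + 1.0613 - 1.0613
  = 1.0613 bits

min(H(A), H(B)) = min(1.0613, 1.0613) = 1.0613 bits
Normalized MI = 1.0613 / 1.0613 = 1.0000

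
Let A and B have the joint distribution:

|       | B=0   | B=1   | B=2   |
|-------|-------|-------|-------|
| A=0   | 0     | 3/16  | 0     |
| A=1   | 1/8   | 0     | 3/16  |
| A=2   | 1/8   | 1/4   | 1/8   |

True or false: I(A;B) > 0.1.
Marginal P(A) (row sums):
  P(A=0) = 0 + 3/16 + 0 = 3/16
  P(A=1) = 1/8 + 0 + 3/16 = 5/16
  P(A=2) = 1/8 + 1/4 + 1/8 = 1/2
Marginal P(B) (column sums):
  P(B=0) = 0 + 1/8 + 1/8 = 1/4
  P(B=1) = 3/16 + 0 + 1/4 = 7/16
  P(B=2) = 0 + 3/16 + 1/8 = 5/16

H(A) = -[(3/16)·log₂(3/16) + (5/16)·log₂(5/16) + (1/2)·log₂(1/2)]
  = 0.4528 + 0.5244 + 0.5000
  = 1.4772 bits
H(B) = -[(1/4)·log₂(1/4) + (7/16)·log₂(7/16) + (5/16)·log₂(5/16)]
  = 0.5000 + 0.5218 + 0.5244
  = 1.5462 bits
H(A,B) = -[(3/16)·log₂(3/16) + (1/8)·log₂(1/8) + (3/16)·log₂(3/16) + (1/8)·log₂(1/8) + (1/4)·log₂(1/4) + (1/8)·log₂(1/8)]
  = 0.4528 + 0.3750 + 0.4528 + 0.3750 + 0.5000 + 0.3750
  = 2.5306 bits

I(A;B) = H(A) + H(B) - H(A,B)
  = 1.4772 + 1.5462 - 2.5306
  = 0.4928 bits

True. I(A;B) = 0.4928 bits, which is > 0.1 bits.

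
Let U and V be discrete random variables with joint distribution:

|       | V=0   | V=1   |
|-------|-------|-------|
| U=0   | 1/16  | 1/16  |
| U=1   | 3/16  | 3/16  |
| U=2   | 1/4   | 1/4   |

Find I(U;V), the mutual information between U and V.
Marginal P(U) (row sums):
  P(U=0) = 1/16 + 1/16 = 1/8
  P(U=1) = 3/16 + 3/16 = 3/8
  P(U=2) = 1/4 + 1/4 = 1/2
Marginal P(V) (column sums):
  P(V=0) = 1/16 + 3/16 + 1/4 = 1/2
  P(V=1) = 1/16 + 3/16 + 1/4 = 1/2

H(U) = -[(1/8)·log₂(1/8) + (3/8)·log₂(3/8) + (1/2)·log₂(1/2)]
  = 0.3750 + 0.5306 + 0.5000
  = 1.4056 bits
H(V) = -[(1/2)·log₂(1/2) + (1/2)·log₂(1/2)]
  = 0.5000 + 0.5000
  = 1.0000 bits
H(U,V) = -[(1/16)·log₂(1/16) + (1/16)·log₂(1/16) + (3/16)·log₂(3/16) + (3/16)·log₂(3/16) + (1/4)·log₂(1/4) + (1/4)·log₂(1/4)]
  = 0.2500 + 0.2500 + 0.4528 + 0.4528 + 0.5000 + 0.5000
  = 2.4056 bits

I(U;V) = H(U) + H(V) - H(U,V)
  = 1.4056 + 1.0000 - 2.4056
  = 0.0000 bits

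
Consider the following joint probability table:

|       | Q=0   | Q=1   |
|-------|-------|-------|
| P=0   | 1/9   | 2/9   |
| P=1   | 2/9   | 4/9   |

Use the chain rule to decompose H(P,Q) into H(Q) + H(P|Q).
By the chain rule: H(P,Q) = H(Q) + H(P|Q)

Marginal P(Q) (column sums):
  P(Q=0) = 1/9 + 2/9 = 1/3
  P(Q=1) = 2/9 + 4/9 = 2/3
H(Q) = -[(1/3)·log₂(1/3) + (2/3)·log₂(2/3)]
  = 0.5283 + 0.3900
  = 0.9183 bits
H(P|Q) = -Σ P(P,Q)·log₂ P(P|Q), where P(P|Q) = P(P,Q) / P(Q)
  (P=0,Q=0): P(P|Q) = (1/9)/(1/3) = 1/3;  -(1/9)·log₂(1/3) = 0.1761
  (P=0,Q=1): P(P|Q) = (2/9)/(2/3) = 1/3;  -(2/9)·log₂(1/3) = 0.3522
  (P=1,Q=0): P(P|Q) = (2/9)/(1/3) = 2/3;  -(2/9)·log₂(2/3) = 0.1300
  (P=1,Q=1): P(P|Q) = (4/9)/(2/3) = 2/3;  -(4/9)·log₂(2/3) = 0.2600
H(P|Q) = 0.1761 + 0.3522 + 0.1300 + 0.2600
  = 0.9183 bits

H(P,Q) = H(Q) + H(P|Q) = 0.9183 + 0.9183 = 1.8366 bits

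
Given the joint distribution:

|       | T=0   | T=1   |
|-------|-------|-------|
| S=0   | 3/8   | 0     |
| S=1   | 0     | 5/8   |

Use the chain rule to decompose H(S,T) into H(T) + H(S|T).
By the chain rule: H(S,T) = H(T) + H(S|T)

Marginal P(T) (column sums):
  P(T=0) = 3/8 + 0 = 3/8
  P(T=1) = 0 + 5/8 = 5/8
H(T) = -[(3/8)·log₂(3/8) + (5/8)·log₂(5/8)]
  = 0.5306 + 0.4238
  = 0.9544 bits
H(S|T) = -Σ P(S,T)·log₂ P(S|T), where P(S|T) = P(S,T) / P(T)
  (cells with P(S,T) = 0 contribute 0)
  (S=0,T=0): P(S|T) = (3/8)/(3/8) = 1;  -(3/8)·log₂(1) = 0.0000
  (S=1,T=1): P(S|T) = (5/8)/(5/8) = 1;  -(5/8)·log₂(1) = 0.0000
H(S|T) = 0.0000 + 0.0000
  = 0.0000 bits

H(S,T) = H(T) + H(S|T) = 0.9544 + 0.0000 = 0.9544 bits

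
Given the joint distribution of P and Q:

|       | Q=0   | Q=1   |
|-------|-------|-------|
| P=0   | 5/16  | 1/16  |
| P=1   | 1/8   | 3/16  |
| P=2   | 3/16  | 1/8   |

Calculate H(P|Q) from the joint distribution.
Marginal P(Q) (column sums):
  P(Q=0) = 5/16 + 1/8 + 3/16 = 5/8
  P(Q=1) = 1/16 + 3/16 + 1/8 = 3/8

H(P|Q) = -Σ P(P,Q)·log₂ P(P|Q), where P(P|Q) = P(P,Q) / P(Q)
  (P=0,Q=0): P(P|Q) = (5/16)/(5/8) = 1/2;  -(5/16)·log₂(1/2) = 0.3125
  (P=0,Q=1): P(P|Q) = (1/16)/(3/8) = 1/6;  -(1/16)·log₂(1/6) = 0.1616
  (P=1,Q=0): P(P|Q) = (1/8)/(5/8) = 1/5;  -(1/8)·log₂(1/5) = 0.2902
  (P=1,Q=1): P(P|Q) = (3/16)/(3/8) = 1/2;  -(3/16)·log₂(1/2) = 0.1875
  (P=2,Q=0): P(P|Q) = (3/16)/(5/8) = 3/10;  -(3/16)·log₂(3/10) = 0.3257
  (P=2,Q=1): P(P|Q) = (1/8)/(3/8) = 1/3;  -(1/8)·log₂(1/3) = 0.1981
H(P|Q) = 0.3125 + 0.1616 + 0.2902 + 0.1875 + 0.3257 + 0.1981
  = 1.4756 bits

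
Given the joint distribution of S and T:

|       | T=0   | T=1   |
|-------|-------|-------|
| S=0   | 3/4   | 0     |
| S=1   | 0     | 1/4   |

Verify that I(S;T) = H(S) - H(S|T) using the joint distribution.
Left side, from I(S;T) = H(S) + H(T) - H(S,T):
Marginal P(S) (row sums):
  P(S=0) = 3/4 + 0 = 3/4
  P(S=1) = 0 + 1/4 = 1/4
Marginal P(T) (column sums):
  P(T=0) = 3/4 + 0 = 3/4
  P(T=1) = 0 + 1/4 = 1/4

H(S) = -[(3/4)·log₂(3/4) + (1/4)·log₂(1/4)]
  = 0.3113 + 0.5000
  = 0.8113 bits
H(T) = -[(3/4)·log₂(3/4) + (1/4)·log₂(1/4)]
  = 0.3113 + 0.5000
  = 0.8113 bits
H(S,T) = -[(3/4)·log₂(3/4) + (1/4)·log₂(1/4)]
  = 0.3113 + 0.5000
  = 0.8113 bits

I(S;T) = H(S) + H(T) - H(S,T)
  = 0.8113 + 0.8113 - 0.8113
  = 0.8113 bits

Right side, with H(S|T) computed directly from the conditional probabilities:
H(S|T) = -Σ P(S,T)·log₂ P(S|T), where P(S|T) = P(S,T) / P(T)
  (cells with P(S,T) = 0 contribute 0)
  (S=0,T=0): P(S|T) = (3/4)/(3/4) = 1;  -(3/4)·log₂(1) = 0.0000
  (S=1,T=1): P(S|T) = (1/4)/(1/4) = 1;  -(1/4)·log₂(1) = 0.0000
H(S|T) = 0.0000 + 0.0000
  = 0.0000 bits
H(S) - H(S|T) = 0.8113 - 0.0000 = 0.8113 bits

Both sides equal 0.8113 bits, so I(S;T) = H(S) - H(S|T) ✓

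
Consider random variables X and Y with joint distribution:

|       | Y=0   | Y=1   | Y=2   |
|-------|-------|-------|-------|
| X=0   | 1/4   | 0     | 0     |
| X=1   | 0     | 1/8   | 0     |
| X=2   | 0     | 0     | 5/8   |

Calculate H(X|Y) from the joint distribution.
Marginal P(Y) (column sums):
  P(Y=0) = 1/4 + 0 + 0 = 1/4
  P(Y=1) = 0 + 1/8 + 0 = 1/8
  P(Y=2) = 0 + 0 + 5/8 = 5/8

H(X|Y) = -Σ P(X,Y)·log₂ P(X|Y), where P(X|Y) = P(X,Y) / P(Y)
  (cells with P(X,Y) = 0 contribute 0)
  (X=0,Y=0): P(X|Y) = (1/4)/(1/4) = 1;  -(1/4)·log₂(1) = 0.0000
  (X=1,Y=1): P(X|Y) = (1/8)/(1/8) = 1;  -(1/8)·log₂(1) = 0.0000
  (X=2,Y=2): P(X|Y) = (5/8)/(5/8) = 1;  -(5/8)·log₂(1) = 0.0000
H(X|Y) = 0.0000 + 0.0000 + 0.0000
  = 0.0000 bits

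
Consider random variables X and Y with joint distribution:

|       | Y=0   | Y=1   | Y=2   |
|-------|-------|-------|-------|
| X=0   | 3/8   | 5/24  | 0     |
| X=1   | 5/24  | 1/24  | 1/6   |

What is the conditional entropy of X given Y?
Marginal P(Y) (column sums):
  P(Y=0) = 3/8 + 5/24 = 7/12
  P(Y=1) = 5/24 + 1/24 = 1/4
  P(Y=2) = 0 + 1/6 = 1/6

H(X|Y) = -Σ P(X,Y)·log₂ P(X|Y), where P(X|Y) = P(X,Y) / P(Y)
  (cells with P(X,Y) = 0 contribute 0)
  (X=0,Y=0): P(X|Y) = (3/8)/(7/12) = 9/14;  -(3/8)·log₂(9/14) = 0.2390
  (X=0,Y=1): P(X|Y) = (5/24)/(1/4) = 5/6;  -(5/24)·log₂(5/6) = 0.0548
  (X=1,Y=0): P(X|Y) = (5/24)/(7/12) = 5/14;  -(5/24)·log₂(5/14) = 0.3095
  (X=1,Y=1): P(X|Y) = (1/24)/(1/4) = 1/6;  -(1/24)·log₂(1/6) = 0.1077
  (X=1,Y=2): P(X|Y) = (1/6)/(1/6) = 1;  -(1/6)·log₂(1) = 0.0000
H(X|Y) = 0.2390 + 0.0548 + 0.3095 + 0.1077 + 0.0000
  = 0.7110 bits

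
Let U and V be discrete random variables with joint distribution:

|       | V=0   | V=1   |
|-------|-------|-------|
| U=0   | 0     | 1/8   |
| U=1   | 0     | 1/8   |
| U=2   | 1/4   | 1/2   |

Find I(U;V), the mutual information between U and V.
Marginal P(U) (row sums):
  P(U=0) = 0 + 1/8 = 1/8
  P(U=1) = 0 + 1/8 = 1/8
  P(U=2) = 1/4 + 1/2 = 3/4
Marginal P(V) (column sums):
  P(V=0) = 0 + 0 + 1/4 = 1/4
  P(V=1) = 1/8 + 1/8 + 1/2 = 3/4

H(U) = -[(1/8)·log₂(1/8) + (1/8)·log₂(1/8) + (3/4)·log₂(3/4)]
  = 0.3750 + 0.3750 + 0.3113
  = 1.0613 bits
H(V) = -[(1/4)·log₂(1/4) + (3/4)·log₂(3/4)]
  = 0.5000 + 0.3113
  = 0.8113 bits
H(U,V) = -[(1/8)·log₂(1/8) + (1/8)·log₂(1/8) + (1/4)·log₂(1/4) + (1/2)·log₂(1/2)]
  = 0.3750 + 0.3750 + 0.5000 + 0.5000
  = 1.7500 bits

I(U;V) = H(U) + H(V) - H(U,V)
  = 1.0613 + 0.8113 - 1.7500
  = 0.1226 bits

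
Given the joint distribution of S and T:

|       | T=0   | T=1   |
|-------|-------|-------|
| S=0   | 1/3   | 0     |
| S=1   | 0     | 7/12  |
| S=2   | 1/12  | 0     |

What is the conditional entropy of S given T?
Marginal P(T) (column sums):
  P(T=0) = 1/3 + 0 + 1/12 = 5/12
  P(T=1) = 0 + 7/12 + 0 = 7/12

H(S|T) = -Σ P(S,T)·log₂ P(S|T), where P(S|T) = P(S,T) / P(T)
  (cells with P(S,T) = 0 contribute 0)
  (S=0,T=0): P(S|T) = (1/3)/(5/12) = 4/5;  -(1/3)·log₂(4/5) = 0.1073
  (S=1,T=1): P(S|T) = (7/12)/(7/12) = 1;  -(7/12)·log₂(1) = 0.0000
  (S=2,T=0): P(S|T) = (1/12)/(5/12) = 1/5;  -(1/12)·log₂(1/5) = 0.1935
H(S|T) = 0.1073 + 0.0000 + 0.1935
  = 0.3008 bits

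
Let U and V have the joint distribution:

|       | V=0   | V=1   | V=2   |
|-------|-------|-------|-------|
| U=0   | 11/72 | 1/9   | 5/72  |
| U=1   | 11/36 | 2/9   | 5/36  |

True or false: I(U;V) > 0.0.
Marginal P(U) (row sums):
  P(U=0) = 11/72 + 1/9 + 5/72 = 1/3
  P(U=1) = 11/36 + 2/9 + 5/36 = 2/3
Marginal P(V) (column sums):
  P(V=0) = 11/72 + 11/36 = 11/24
  P(V=1) = 1/9 + 2/9 = 1/3
  P(V=2) = 5/72 + 5/36 = 5/24

H(U) = -[(1/3)·log₂(1/3) + (2/3)·log₂(2/3)]
  = 0.5283 + 0.3900
  = 0.9183 bits
H(V) = -[(11/24)·log₂(11/24) + (1/3)·log₂(1/3) + (5/24)·log₂(5/24)]
  = 0.5159 + 0.5283 + 0.4715
  = 1.5157 bits
H(U,V) = -[(11/72)·log₂(11/72) + (1/9)·log₂(1/9) + (5/72)·log₂(5/72) + (11/36)·log₂(11/36) + (2/9)·log₂(2/9) + (5/36)·log₂(5/36)]
  = 0.4141 + 0.3522 + 0.2672 + 0.5227 + 0.4822 + 0.3956
  = 2.4340 bits

I(U;V) = H(U) + H(V) - H(U,V)
  = 0.9183 + 1.5157 - 2.4340
  = 0.0000 bits

False. I(U;V) = 0.0000 bits, which is ≤ 0.0 bits.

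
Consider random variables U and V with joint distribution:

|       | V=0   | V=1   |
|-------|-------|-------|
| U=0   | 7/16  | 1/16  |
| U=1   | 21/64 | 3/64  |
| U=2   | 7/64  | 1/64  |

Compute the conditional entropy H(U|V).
Marginal P(V) (column sums):
  P(V=0) = 7/16 + 21/64 + 7/64 = 7/8
  P(V=1) = 1/16 + 3/64 + 1/64 = 1/8

H(U|V) = -Σ P(U,V)·log₂ P(U|V), where P(U|V) = P(U,V) / P(V)
  (U=0,V=0): P(U|V) = (7/16)/(7/8) = 1/2;  -(7/16)·log₂(1/2) = 0.4375
  (U=0,V=1): P(U|V) = (1/16)/(1/8) = 1/2;  -(1/16)·log₂(1/2) = 0.0625
  (U=1,V=0): P(U|V) = (21/64)/(7/8) = 3/8;  -(21/64)·log₂(3/8) = 0.4643
  (U=1,V=1): P(U|V) = (3/64)/(1/8) = 3/8;  -(3/64)·log₂(3/8) = 0.0663
  (U=2,V=0): P(U|V) = (7/64)/(7/8) = 1/8;  -(7/64)·log₂(1/8) = 0.3281
  (U=2,V=1): P(U|V) = (1/64)/(1/8) = 1/8;  -(1/64)·log₂(1/8) = 0.0469
H(U|V) = 0.4375 + 0.0625 + 0.4643 + 0.0663 + 0.3281 + 0.0469
  = 1.4056 bits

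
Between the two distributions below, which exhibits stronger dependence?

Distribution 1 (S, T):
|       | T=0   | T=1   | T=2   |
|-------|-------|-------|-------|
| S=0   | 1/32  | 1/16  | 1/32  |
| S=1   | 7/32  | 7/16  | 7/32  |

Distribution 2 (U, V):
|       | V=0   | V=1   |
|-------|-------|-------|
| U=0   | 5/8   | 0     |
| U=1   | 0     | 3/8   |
Distribution 1 (S, T):
Marginal P(S) (row sums):
  P(S=0) = 1/32 + 1/16 + 1/32 = 1/8
  P(S=1) = 7/32 + 7/16 + 7/32 = 7/8
Marginal P(T) (column sums):
  P(T=0) = 1/32 + 7/32 = 1/4
  P(T=1) = 1/16 + 7/16 = 1/2
  P(T=2) = 1/32 + 7/32 = 1/4

H(S) = -[(1/8)·log₂(1/8) + (7/8)·log₂(7/8)]
  = 0.3750 + 0.1686
  = 0.5436 bits
H(T) = -[(1/4)·log₂(1/4) + (1/2)·log₂(1/2) + (1/4)·log₂(1/4)]
  = 0.5000 + 0.5000 + 0.5000
  = 1.5000 bits
H(S,T) = -[(1/32)·log₂(1/32) + (1/16)·log₂(1/16) + (1/32)·log₂(1/32) + (7/32)·log₂(7/32) + (7/16)·log₂(7/16) + (7/32)·log₂(7/32)]
  = 0.1563 + 0.2500 + 0.1563 + 0.4796 + 0.5218 + 0.4796
  = 2.0436 bits

I(S;T) = H(S) + H(T) - H(S,T)
  = 0.5436 + 1.5000 - 2.0436
  = 0.0000 bits

Distribution 2 (U, V):
Marginal P(U) (row sums):
  P(U=0) = 5/8 + 0 = 5/8
  P(U=1) = 0 + 3/8 = 3/8
Marginal P(V) (column sums):
  P(V=0) = 5/8 + 0 = 5/8
  P(V=1) = 0 + 3/8 = 3/8

H(U) = -[(5/8)·log₂(5/8) + (3/8)·log₂(3/8)]
  = 0.4238 + 0.5306
  = 0.9544 bits
H(V) = -[(5/8)·log₂(5/8) + (3/8)·log₂(3/8)]
  = 0.4238 + 0.5306
  = 0.9544 bits
H(U,V) = -[(5/8)·log₂(5/8) + (3/8)·log₂(3/8)]
  = 0.4238 + 0.5306
  = 0.9544 bits

I(U;V) = H(U) + H(V) - H(U,V)
  = 0.9544 + 0.9544 - 0.9544
  = 0.9544 bits

I(U;V) = 0.9544 bits > I(S;T) = 0.0000 bits, so (U, V) has the higher mutual information (stronger dependence).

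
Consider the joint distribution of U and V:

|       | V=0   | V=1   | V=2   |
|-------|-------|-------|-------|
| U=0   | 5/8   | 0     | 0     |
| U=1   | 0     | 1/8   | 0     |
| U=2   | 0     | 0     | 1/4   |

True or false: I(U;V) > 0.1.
Marginal P(U) (row sums):
  P(U=0) = 5/8 + 0 + 0 = 5/8
  P(U=1) = 0 + 1/8 + 0 = 1/8
  P(U=2) = 0 + 0 + 1/4 = 1/4
Marginal P(V) (column sums):
  P(V=0) = 5/8 + 0 + 0 = 5/8
  P(V=1) = 0 + 1/8 + 0 = 1/8
  P(V=2) = 0 + 0 + 1/4 = 1/4

H(U) = -[(5/8)·log₂(5/8) + (1/8)·log₂(1/8) + (1/4)·log₂(1/4)]
  = 0.4238 + 0.3750 + 0.5000
  = 1.2988 bits
H(V) = -[(5/8)·log₂(5/8) + (1/8)·log₂(1/8) + (1/4)·log₂(1/4)]
  = 0.4238 + 0.3750 + 0.5000
  = 1.2988 bits
H(U,V) = -[(5/8)·log₂(5/8) + (1/8)·log₂(1/8) + (1/4)·log₂(1/4)]
  = 0.4238 + 0.3750 + 0.5000
  = 1.2988 bits

I(U;V) = H(U) + H(V) - H(U,V)
  = 1.2988 + 1.2988 - 1.2988
  = 1.2988 bits

True. I(U;V) = 1.2988 bits, which is > 0.1 bits.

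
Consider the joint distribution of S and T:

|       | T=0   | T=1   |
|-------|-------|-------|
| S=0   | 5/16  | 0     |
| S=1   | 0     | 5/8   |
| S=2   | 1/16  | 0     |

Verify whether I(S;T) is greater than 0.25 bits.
Marginal P(S) (row sums):
  P(S=0) = 5/16 + 0 = 5/16
  P(S=1) = 0 + 5/8 = 5/8
  P(S=2) = 1/16 + 0 = 1/16
Marginal P(T) (column sums):
  P(T=0) = 5/16 + 0 + 1/16 = 3/8
  P(T=1) = 0 + 5/8 + 0 = 5/8

H(S) = -[(5/16)·log₂(5/16) + (5/8)·log₂(5/8) + (1/16)·log₂(1/16)]
  = 0.5244 + 0.4238 + 0.2500
  = 1.1982 bits
H(T) = -[(3/8)·log₂(3/8) + (5/8)·log₂(5/8)]
  = 0.5306 + 0.4238
  = 0.9544 bits
H(S,T) = -[(5/16)·log₂(5/16) + (5/8)·log₂(5/8) + (1/16)·log₂(1/16)]
  = 0.5244 + 0.4238 + 0.2500
  = 1.1982 bits

I(S;T) = H(S) + H(T) - H(S,T)
  = 1.1982 + 0.9544 - 1.1982
  = 0.9544 bits

Yes. I(S;T) = 0.9544 bits, which is > 0.25 bits.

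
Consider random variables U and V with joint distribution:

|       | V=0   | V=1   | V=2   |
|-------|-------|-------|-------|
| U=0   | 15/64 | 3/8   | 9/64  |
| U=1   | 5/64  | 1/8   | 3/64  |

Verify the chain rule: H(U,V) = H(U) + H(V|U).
Left side:
H(U,V) = -[(15/64)·log₂(15/64) + (3/8)·log₂(3/8) + (9/64)·log₂(9/64) + (5/64)·log₂(5/64) + (1/8)·log₂(1/8) + (3/64)·log₂(3/64)]
  = 0.4906 + 0.5306 + 0.3980 + 0.2873 + 0.3750 + 0.2070
  = 2.2885 bits

Right side:
Marginal P(U) (row sums):
  P(U=0) = 15/64 + 3/8 + 9/64 = 3/4
  P(U=1) = 5/64 + 1/8 + 3/64 = 1/4
H(U) = -[(3/4)·log₂(3/4) + (1/4)·log₂(1/4)]
  = 0.3113 + 0.5000
  = 0.8113 bits
H(V|U) = -Σ P(U,V)·log₂ P(V|U), where P(V|U) = P(U,V) / P(U)
  (U=0,V=0): P(V|U) = (15/64)/(3/4) = 5/16;  -(15/64)·log₂(5/16) = 0.3933
  (U=0,V=1): P(V|U) = (3/8)/(3/4) = 1/2;  -(3/8)·log₂(1/2) = 0.3750
  (U=0,V=2): P(V|U) = (9/64)/(3/4) = 3/16;  -(9/64)·log₂(3/16) = 0.3396
  (U=1,V=0): P(V|U) = (5/64)/(1/4) = 5/16;  -(5/64)·log₂(5/16) = 0.1311
  (U=1,V=1): P(V|U) = (1/8)/(1/4) = 1/2;  -(1/8)·log₂(1/2) = 0.1250
  (U=1,V=2): P(V|U) = (3/64)/(1/4) = 3/16;  -(3/64)·log₂(3/16) = 0.1132
H(V|U) = 0.3933 + 0.3750 + 0.3396 + 0.1311 + 0.1250 + 0.1132
  = 1.4772 bits
H(U) + H(V|U) = 0.8113 + 1.4772 = 2.2885 bits

Both sides equal 2.2885 bits, so the chain rule holds ✓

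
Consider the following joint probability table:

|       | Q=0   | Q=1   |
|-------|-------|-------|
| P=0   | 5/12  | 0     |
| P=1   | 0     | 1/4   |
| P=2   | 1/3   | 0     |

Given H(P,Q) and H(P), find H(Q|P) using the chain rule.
From the chain rule: H(P,Q) = H(P) + H(Q|P)
Therefore: H(Q|P) = H(P,Q) - H(P)

H(P,Q) = -[(5/12)·log₂(5/12) + (1/4)·log₂(1/4) + (1/3)·log₂(1/3)]
  = 0.5263 + 0.5000 + 0.5283
  = 1.5546 bits
Marginal P(P) (row sums):
  P(P=0) = 5/12 + 0 = 5/12
  P(P=1) = 0 + 1/4 = 1/4
  P(P=2) = 1/3 + 0 = 1/3
H(P) = -[(5/12)·log₂(5/12) + (1/4)·log₂(1/4) + (1/3)·log₂(1/3)]
  = 0.5263 + 0.5000 + 0.5283
  = 1.5546 bits

H(Q|P) = 1.5546 - 1.5546 = 0.0000 bits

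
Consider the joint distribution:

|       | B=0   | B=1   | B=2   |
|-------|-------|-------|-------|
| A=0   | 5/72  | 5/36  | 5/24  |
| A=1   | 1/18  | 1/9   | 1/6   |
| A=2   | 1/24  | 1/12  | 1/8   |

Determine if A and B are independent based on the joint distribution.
Marginal P(A) (row sums):
  P(A=0) = 5/72 + 5/36 + 5/24 = 5/12
  P(A=1) = 1/18 + 1/9 + 1/6 = 1/3
  P(A=2) = 1/24 + 1/12 + 1/8 = 1/4
Marginal P(B) (column sums):
  P(B=0) = 5/72 + 1/18 + 1/24 = 1/6
  P(B=1) = 5/36 + 1/9 + 1/12 = 1/3
  P(B=2) = 5/24 + 1/6 + 1/8 = 1/2

A and B are independent iff P(A=i,B=j) = P(A=i)·P(B=j) for every cell.
  P(A=0)·P(B=0) = 5/12 × 1/6 = 5/72 = P(A=0,B=0) ✓
  P(A=0)·P(B=1) = 5/12 × 1/3 = 5/36 = P(A=0,B=1) ✓
  P(A=0)·P(B=2) = 5/12 × 1/2 = 5/24 = P(A=0,B=2) ✓
  P(A=1)·P(B=0) = 1/3 × 1/6 = 1/18 = P(A=1,B=0) ✓
  P(A=1)·P(B=1) = 1/3 × 1/3 = 1/9 = P(A=1,B=1) ✓
  P(A=1)·P(B=2) = 1/3 × 1/2 = 1/6 = P(A=1,B=2) ✓
  P(A=2)·P(B=0) = 1/4 × 1/6 = 1/24 = P(A=2,B=0) ✓
  P(A=2)·P(B=1) = 1/4 × 1/3 = 1/12 = P(A=2,B=1) ✓
  P(A=2)·P(B=2) = 1/4 × 1/2 = 1/8 = P(A=2,B=2) ✓

Yes, A and B are independent: every cell factors, so I(A;B) = 0 bits.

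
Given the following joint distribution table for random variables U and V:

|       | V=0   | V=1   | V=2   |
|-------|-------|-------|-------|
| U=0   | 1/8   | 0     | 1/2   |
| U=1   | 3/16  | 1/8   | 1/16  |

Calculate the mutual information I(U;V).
Marginal P(U) (row sums):
  P(U=0) = 1/8 + 0 + 1/2 = 5/8
  P(U=1) = 3/16 + 1/8 + 1/16 = 3/8
Marginal P(V) (column sums):
  P(V=0) = 1/8 + 3/16 = 5/16
  P(V=1) = 0 + 1/8 = 1/8
  P(V=2) = 1/2 + 1/16 = 9/16

H(U) = -[(5/8)·log₂(5/8) + (3/8)·log₂(3/8)]
  = 0.4238 + 0.5306
  = 0.9544 bits
H(V) = -[(5/16)·log₂(5/16) + (1/8)·log₂(1/8) + (9/16)·log₂(9/16)]
  = 0.5244 + 0.3750 + 0.4669
  = 1.3663 bits
H(U,V) = -[(1/8)·log₂(1/8) + (1/2)·log₂(1/2) + (3/16)·log₂(3/16) + (1/8)·log₂(1/8) + (1/16)·log₂(1/16)]
  = 0.3750 + 0.5000 + 0.4528 + 0.3750 + 0.2500
  = 1.9528 bits

I(U;V) = H(U) + H(V) - H(U,V)
  = 0.9544 + 1.3663 - 1.9528
  = 0.3679 bits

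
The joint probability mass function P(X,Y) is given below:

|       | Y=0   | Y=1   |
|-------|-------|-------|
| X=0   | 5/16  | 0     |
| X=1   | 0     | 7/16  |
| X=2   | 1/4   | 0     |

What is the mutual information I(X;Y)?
Marginal P(X) (row sums):
  P(X=0) = 5/16 + 0 = 5/16
  P(X=1) = 0 + 7/16 = 7/16
  P(X=2) = 1/4 + 0 = 1/4
Marginal P(Y) (column sums):
  P(Y=0) = 5/16 + 0 + 1/4 = 9/16
  P(Y=1) = 0 + 7/16 + 0 = 7/16

H(X) = -[(5/16)·log₂(5/16) + (7/16)·log₂(7/16) + (1/4)·log₂(1/4)]
  = 0.5244 + 0.5218 + 0.5000
  = 1.5462 bits
H(Y) = -[(9/16)·log₂(9/16) + (7/16)·log₂(7/16)]
  = 0.4669 + 0.5218
  = 0.9887 bits
H(X,Y) = -[(5/16)·log₂(5/16) + (7/16)·log₂(7/16) + (1/4)·log₂(1/4)]
  = 0.5244 + 0.5218 + 0.5000
  = 1.5462 bits

I(X;Y) = H(X) + H(Y) - H(X,Y)
  = 1.5462 + 0.9887 - 1.5462
  = 0.9887 bits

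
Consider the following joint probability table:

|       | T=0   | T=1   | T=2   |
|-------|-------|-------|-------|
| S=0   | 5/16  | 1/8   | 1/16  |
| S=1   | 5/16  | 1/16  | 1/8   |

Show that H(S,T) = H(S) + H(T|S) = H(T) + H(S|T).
Marginal P(S) (row sums):
  P(S=0) = 5/16 + 1/8 + 1/16 = 1/2
  P(S=1) = 5/16 + 1/16 + 1/8 = 1/2
Marginal P(T) (column sums):
  P(T=0) = 5/16 + 5/16 = 5/8
  P(T=1) = 1/8 + 1/16 = 3/16
  P(T=2) = 1/16 + 1/8 = 3/16

Decomposition 1: H(S) + H(T|S)
H(S) = -[(1/2)·log₂(1/2) + (1/2)·log₂(1/2)]
  = 0.5000 + 0.5000
  = 1.0000 bits
H(T|S) = -Σ P(S,T)·log₂ P(T|S), where P(T|S) = P(S,T) / P(S)
  (S=0,T=0): P(T|S) = (5/16)/(1/2) = 5/8;  -(5/16)·log₂(5/8) = 0.2119
  (S=0,T=1): P(T|S) = (1/8)/(1/2) = 1/4;  -(1/8)·log₂(1/4) = 0.2500
  (S=0,T=2): P(T|S) = (1/16)/(1/2) = 1/8;  -(1/16)·log₂(1/8) = 0.1875
  (S=1,T=0): P(T|S) = (5/16)/(1/2) = 5/8;  -(5/16)·log₂(5/8) = 0.2119
  (S=1,T=1): P(T|S) = (1/16)/(1/2) = 1/8;  -(1/16)·log₂(1/8) = 0.1875
  (S=1,T=2): P(T|S) = (1/8)/(1/2) = 1/4;  -(1/8)·log₂(1/4) = 0.2500
H(T|S) = 0.2119 + 0.2500 + 0.1875 + 0.2119 + 0.1875 + 0.2500
  = 1.2988 bits
H(S) + H(T|S) = 1.0000 + 1.2988 = 2.2988 bits

Decomposition 2: H(T) + H(S|T)
H(T) = -[(5/8)·log₂(5/8) + (3/16)·log₂(3/16) + (3/16)·log₂(3/16)]
  = 0.4238 + 0.4528 + 0.4528
  = 1.3294 bits
H(S|T) = -Σ P(S,T)·log₂ P(S|T), where P(S|T) = P(S,T) / P(T)
  (S=0,T=0): P(S|T) = (5/16)/(5/8) = 1/2;  -(5/16)·log₂(1/2) = 0.3125
  (S=0,T=1): P(S|T) = (1/8)/(3/16) = 2/3;  -(1/8)·log₂(2/3) = 0.0731
  (S=0,T=2): P(S|T) = (1/16)/(3/16) = 1/3;  -(1/16)·log₂(1/3) = 0.0991
  (S=1,T=0): P(S|T) = (5/16)/(5/8) = 1/2;  -(5/16)·log₂(1/2) = 0.3125
  (S=1,T=1): P(S|T) = (1/16)/(3/16) = 1/3;  -(1/16)·log₂(1/3) = 0.0991
  (S=1,T=2): P(S|T) = (1/8)/(3/16) = 2/3;  -(1/8)·log₂(2/3) = 0.0731
H(S|T) = 0.3125 + 0.0731 + 0.0991 + 0.3125 + 0.0991 + 0.0731
  = 0.9694 bits
H(T) + H(S|T) = 1.3294 + 0.9694 = 2.2988 bits

Direct computation of the joint entropy:
H(S,T) = -[(5/16)·log₂(5/16) + (1/8)·log₂(1/8) + (1/16)·log₂(1/16) + (5/16)·log₂(5/16) + (1/16)·log₂(1/16) + (1/8)·log₂(1/8)]
  = 0.5244 + 0.3750 + 0.2500 + 0.5244 + 0.2500 + 0.3750
  = 2.2988 bits

All three agree: H(S,T) = 2.2988 bits ✓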